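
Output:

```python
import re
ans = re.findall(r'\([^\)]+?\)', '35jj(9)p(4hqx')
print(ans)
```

Scanning left to right: at [4:7] → '(9)'.
With no groups in the pattern, `findall` gives back each whole match — 1 here.

['(9)']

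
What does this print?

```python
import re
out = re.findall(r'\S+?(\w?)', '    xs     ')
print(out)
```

['s']

This matches one or more of a non-whitespace character (lazy); then optionally a word character (captured).
With a single group, `findall` returns only what that group captured — 1 item.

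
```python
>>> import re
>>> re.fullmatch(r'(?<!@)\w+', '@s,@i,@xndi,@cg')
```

The negative lookaround is zero-width — it rules out positions where the adjacent text would match, without consuming anything.
`re.fullmatch` is like wrapping the pattern in `^…$` (in single-line mode).
Here the pattern can't cover the whole string, so the call returns None.

None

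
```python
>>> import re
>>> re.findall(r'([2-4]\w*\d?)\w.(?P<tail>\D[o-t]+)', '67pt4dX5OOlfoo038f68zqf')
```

Pattern: a character in [2-4], then zero or more of a word character, then optionally a digit (captured); then a word character, then any character; then a non-digit, then one or more of a character in [o-t] (captured as 'tail').
`findall` packs the 2 group values into a tuple for every match.

[('4dX5OOlfoo038f', 'zq')]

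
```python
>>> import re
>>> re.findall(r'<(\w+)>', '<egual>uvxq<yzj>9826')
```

['egual', 'yzj']

Scanning left to right: at [0:7] match '<egual>', group 1 = 'egual'; at [11:16] match '<yzj>', group 1 = 'yzj'.
`findall` collects group 1 from each match (2 total).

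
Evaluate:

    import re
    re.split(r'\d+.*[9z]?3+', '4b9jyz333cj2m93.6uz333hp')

['', 'hp']

This matches one or more of a digit, then zero or more of any character; then optionally one of [9z], then one or more of a literal '3'.
Matches to split on: at [0:22] → '4b9jyz333cj2m93.6uz333'.
The string is cut at each match, leaving 2 pieces.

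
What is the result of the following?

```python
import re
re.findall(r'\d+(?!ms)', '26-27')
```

['26', '27']

The negative lookahead/lookbehind blocks any match where the forbidden context is present.
Scanning left to right: at [0:2] → '26'; at [3:5] → '27'.
With no groups in the pattern, `findall` gives back each whole match — 2 here.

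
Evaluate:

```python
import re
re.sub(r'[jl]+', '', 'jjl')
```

''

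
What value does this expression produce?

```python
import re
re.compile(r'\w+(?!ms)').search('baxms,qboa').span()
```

(0, 5)

Because the assertion is negative and zero-width, positions next to the forbidden text are skipped.
The match spans [0:5] → 'baxms'.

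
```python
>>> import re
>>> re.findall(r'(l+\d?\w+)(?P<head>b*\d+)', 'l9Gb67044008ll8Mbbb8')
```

[('l9Gb67044008ll8Mbbb', '8')]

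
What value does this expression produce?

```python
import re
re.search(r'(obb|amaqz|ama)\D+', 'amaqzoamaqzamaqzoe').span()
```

(0, 18)

The match spans [0:18] → 'amaqzoamaqzamaqzoe'.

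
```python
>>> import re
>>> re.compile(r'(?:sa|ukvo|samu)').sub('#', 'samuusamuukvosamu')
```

The regex engine tests alternatives in the order written; an earlier branch that matches wins even if a later one would match more.
Every occurrence is swapped for '#'.

'#muu#mu##mu'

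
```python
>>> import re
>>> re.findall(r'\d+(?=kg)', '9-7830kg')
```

['7830']

Lookahead/lookbehind check context without consuming it, so the matched span excludes the asserted characters.
`findall` yields the raw match text (1 of them) because the pattern has no groups.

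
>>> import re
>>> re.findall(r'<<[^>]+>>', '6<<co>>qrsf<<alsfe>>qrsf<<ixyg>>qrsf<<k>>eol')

Matches: at [1:7] → '<<co>>'; at [11:20] → '<<alsfe>>'; at [24:32] → '<<ixyg>>'; at [36:41] → '<<k>>'.
`findall` yields the raw match text (4 of them) because the pattern has no groups.

['<<co>>', '<<alsfe>>', '<<ixyg>>', '<<k>>']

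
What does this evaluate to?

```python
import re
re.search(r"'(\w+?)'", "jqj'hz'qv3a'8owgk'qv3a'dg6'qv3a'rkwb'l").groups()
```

Unlike `match`, `search` isn't anchored — it looks for the pattern anywhere in the string.
The match spans [3:7] → "'hz'".
Captured: group 1 = 'hz'.

('hz',)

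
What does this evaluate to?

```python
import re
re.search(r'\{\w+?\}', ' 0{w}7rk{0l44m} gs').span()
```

The match spans [2:5] → '{w}'.

(2, 5)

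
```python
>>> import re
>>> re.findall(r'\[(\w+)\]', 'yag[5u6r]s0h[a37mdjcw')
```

Walking the string: at [3:9] match '[5u6r]', group 1 = '5u6r'.
`findall` collects group 1 from the one match (1 total).

['5u6r']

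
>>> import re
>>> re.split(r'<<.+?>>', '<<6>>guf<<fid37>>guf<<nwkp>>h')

The `?` after the quantifier makes it lazy — it takes as little as possible before letting the rest of the pattern try.
Matches to split on: at [0:5] → '<<6>>'; at [8:17] → '<<fid37>>'; at [20:28] → '<<nwkp>>'.
The string is cut at each match, leaving 4 pieces.

['', 'guf', 'guf', 'h']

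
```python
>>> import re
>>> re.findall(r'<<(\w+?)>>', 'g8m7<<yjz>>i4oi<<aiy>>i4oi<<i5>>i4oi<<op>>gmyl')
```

['yjz', 'aiy', 'i5', 'op']

Walking the string: at [4:11] match '<<yjz>>', group 1 = 'yjz'; at [15:22] match '<<aiy>>', group 1 = 'aiy'; at [26:32] match '<<i5>>', group 1 = 'i5'; at [36:42] match '<<op>>', group 1 = 'op'.
Because there's exactly one group, `findall` drops the full match and keeps group 1 from each hit.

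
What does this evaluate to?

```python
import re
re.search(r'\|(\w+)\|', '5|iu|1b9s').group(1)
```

'iu'

`re.search` tries every starting position until one works.
The match spans [1:5] → '|iu|'.
Captured: group 1 = 'iu'.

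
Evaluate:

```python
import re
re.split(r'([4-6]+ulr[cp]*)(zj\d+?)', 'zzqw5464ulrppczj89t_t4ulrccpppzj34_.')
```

Pattern: one or more of a character in [4-6], then the literal 'ulr', then zero or more of one of [cp] (captured); then the literal 'zj', then one or more of a digit (lazy) (captured).
Matches to split on: at [4:17] → '5464ulrppczj8'; at [21:33] → '4ulrccpppzj3'.
The group in the pattern means `split` returns the separators' captures alongside the pieces.

['zzqw', '5464ulrppc', 'zj8', '9t_t', '4ulrccppp', 'zj3', '4_.']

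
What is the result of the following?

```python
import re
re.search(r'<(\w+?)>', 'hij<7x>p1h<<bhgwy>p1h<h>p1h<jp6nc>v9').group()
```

The match spans [3:7] → '<7x>'.

'<7x>'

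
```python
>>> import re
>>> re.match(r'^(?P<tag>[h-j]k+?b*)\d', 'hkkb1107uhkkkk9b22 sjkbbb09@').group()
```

'hkkb1'

Pattern: anchored at the start of the string; then a character in [h-j], then one or more of the literal 'k' (lazy), then zero or more of the literal 'b' (captured as 'tag'); then a digit.
With `match`, the pattern is implicitly anchored at the beginning.
The match spans [0:5] → 'hkkb1'.
Captured: group 1 = 'hkkb'.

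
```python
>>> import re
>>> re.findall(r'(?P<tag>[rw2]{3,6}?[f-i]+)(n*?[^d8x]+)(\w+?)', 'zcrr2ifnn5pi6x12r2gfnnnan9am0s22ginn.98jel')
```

[('rr2if', 'nn5pi6', 'x'), ('2r2gf', 'nnnan9am0s22ginn.9', '8')]

Pattern: 3 to 6 of one of [rw2] (lazy), then one or more of a character in [f-i] (captured as 'tag'); then zero or more of the literal 'n' (lazy), then one or more of any character except [d8x] (captured); then one or more of a word character (lazy) (captured).
Because the quantifier is non-greedy, it stops expanding at the earliest point where the rest of the pattern can succeed.
Walking the string: at [2:14] match 'rr2ifnn5pi6x', groups = ('rr2if', 'nn5pi6', 'x'); at [15:39] match '2r2gfnnnan9am0s22ginn.98', groups = ('2r2gf', 'nnnan9am0s22ginn.9', '8').
Multiple groups make `findall` return tuples — one 3-tuple for each match.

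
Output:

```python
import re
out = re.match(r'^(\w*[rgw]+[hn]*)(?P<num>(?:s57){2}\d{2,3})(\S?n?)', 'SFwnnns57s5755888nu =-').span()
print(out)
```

(0, 16)

`match` is anchored at position 0; if the pattern doesn't fit there, it returns None.
The match spans [0:16] → 'SFwnnns57s575588'.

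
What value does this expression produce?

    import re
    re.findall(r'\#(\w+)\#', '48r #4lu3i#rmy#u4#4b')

Matches: at [4:11] match '#4lu3i#', group 1 = '4lu3i'; at [14:18] match '#u4#', group 1 = 'u4'.
Because there's exactly one group, `findall` drops the full match and keeps group 1 from each hit.

['4lu3i', 'u4']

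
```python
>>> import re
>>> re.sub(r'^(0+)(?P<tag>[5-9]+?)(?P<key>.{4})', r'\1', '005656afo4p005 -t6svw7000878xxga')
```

'00fo4p005 -t6svw7000878xxga'

The pattern matches anchored at the start of the string; then one or more of a literal '0' (captured); then one or more of a character in [5-9] (lazy) (captured as 'tag'); then exactly 4 of any character (captured as 'key').
Each match is replaced using the text its own group 1 captured.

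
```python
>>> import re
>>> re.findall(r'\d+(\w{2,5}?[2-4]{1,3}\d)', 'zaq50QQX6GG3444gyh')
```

['GG3444']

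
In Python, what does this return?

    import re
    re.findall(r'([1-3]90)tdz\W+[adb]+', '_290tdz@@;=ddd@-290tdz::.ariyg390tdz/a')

['290', '290', '390']

Pattern: a character in [1-3], then the literal '90' (captured); then the literal 'tdz', then one or more of a non-word character, then one or more of one of [adb].
Walking the string: at [1:14] match '290tdz@@;=ddd', group 1 = '290'; at [16:26] match '290tdz::.a', group 1 = '290'; at [30:38] match '390tdz/a', group 1 = '390'.
`findall` collects group 1 from each match (3 total).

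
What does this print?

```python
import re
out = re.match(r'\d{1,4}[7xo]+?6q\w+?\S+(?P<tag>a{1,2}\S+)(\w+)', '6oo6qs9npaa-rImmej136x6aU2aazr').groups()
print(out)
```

('az', 'r')

The pattern matches 1 to 4 of a digit, then one or more of one of [7xo] (lazy), then the literal '6q'; then one or more of a word character (lazy), then one or more of a non-whitespace character; then 1 to 2 of the literal 'a', then one or more of a non-whitespace character (captured as 'tag'); then one or more of a word character (captured).
`re.match` only tries the pattern at the start of the string.
The match spans [0:30] → '6oo6qs9npaa-rImmej136x6aU2aazr'.
Captured: group 1 = 'az', group 2 = 'r'.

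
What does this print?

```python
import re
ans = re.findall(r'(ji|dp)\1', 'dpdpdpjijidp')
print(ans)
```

['dp', 'ji']

After group 1 captures some text, `\1` only succeeds where that same text appears again.
Matches: at [0:4] match 'dpdp', group 1 = 'dp'; at [6:10] match 'jiji', group 1 = 'ji'.
Because there's exactly one group, `findall` drops the full match and keeps group 1 from each hit.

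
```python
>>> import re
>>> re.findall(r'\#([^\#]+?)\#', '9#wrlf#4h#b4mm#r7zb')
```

With a single group, `findall` returns only what that group captured — 2 items.

['wrlf', 'b4mm']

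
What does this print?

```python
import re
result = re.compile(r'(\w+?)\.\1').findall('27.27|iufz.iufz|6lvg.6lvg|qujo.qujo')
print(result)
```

['27', 'iufz', '6lvg', 'qujo']

`\1` is not a pattern — it's the concrete string captured by group 1, re-applied verbatim.
Walking the string: at [0:5] match '27.27', group 1 = '27'; at [6:15] match 'iufz.iufz', group 1 = 'iufz'; at [16:25] match '6lvg.6lvg', group 1 = '6lvg'; at [26:35] match 'qujo.qujo', group 1 = 'qujo'.
With a single group, `findall` returns only what that group captured — 4 items.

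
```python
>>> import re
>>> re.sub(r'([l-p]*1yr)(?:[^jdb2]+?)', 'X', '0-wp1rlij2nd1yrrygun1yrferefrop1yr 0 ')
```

'0-wp1rlij2ndXyguXerefrX0 '

This matches zero or more of a character in [l-p], then the literal '1y', then the literal 'r' (captured); then one or more of any character except [jdb2] (lazy) (non-capturing group).
Matches: at [12:16] → '1yrr'; at [19:24] → 'n1yrf'; at [29:35] → 'op1yr '.
`sub` substitutes 'X' at each match site.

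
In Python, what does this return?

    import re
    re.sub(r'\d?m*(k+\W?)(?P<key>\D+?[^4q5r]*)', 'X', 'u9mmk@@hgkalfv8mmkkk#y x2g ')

'uX'

Each match is replaced by 'X'.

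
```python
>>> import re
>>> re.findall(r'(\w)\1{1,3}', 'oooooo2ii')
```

`\1` has to match the exact text group 1 already captured.
Walking the string: at [0:4] match 'oooo', group 1 = 'o'; at [4:6] match 'oo', group 1 = 'o'; at [7:9] match 'ii', group 1 = 'i'.
Because there's exactly one group, `findall` drops the full match and keeps group 1 from each hit.

['o', 'o', 'i']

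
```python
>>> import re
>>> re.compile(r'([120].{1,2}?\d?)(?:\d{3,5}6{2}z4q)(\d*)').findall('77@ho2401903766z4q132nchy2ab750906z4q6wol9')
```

[('240', '132')]

The `?` after the quantifier makes it lazy — it takes as little as possible before letting the rest of the pattern try.
`findall` packs the 2 group values into a tuple for every match.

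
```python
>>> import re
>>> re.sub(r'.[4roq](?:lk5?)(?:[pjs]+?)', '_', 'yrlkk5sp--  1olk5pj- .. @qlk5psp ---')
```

'yrlkk5sp--  _j- .. _sp ---'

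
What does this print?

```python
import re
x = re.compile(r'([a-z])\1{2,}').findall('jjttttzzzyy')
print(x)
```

['t', 'z']

After group 1 captures some text, `\1` only succeeds where that same text appears again.
One capturing group, so `findall` returns just the captured substring from each match — 2 in all.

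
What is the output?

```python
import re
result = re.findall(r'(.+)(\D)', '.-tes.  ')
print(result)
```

The pattern matches one or more of any character (captured); then a non-digit (captured).
2 groups means the one result is a tuple of 2 captured strings — 1 here.

[('.-tes. ', ' ')]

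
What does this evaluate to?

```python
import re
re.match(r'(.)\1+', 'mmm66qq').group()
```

'mmm'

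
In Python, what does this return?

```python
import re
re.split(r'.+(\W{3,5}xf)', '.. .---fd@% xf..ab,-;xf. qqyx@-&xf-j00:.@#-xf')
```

['', '@#-xf', '']

The pattern matches one or more of any character; then 3 to 5 of a non-word character, then the literal 'xf' (captured).
Matches to split on: at [0:45] → '.. .---fd@% xf..ab,-;xf. qqyx@-&xf-j00:.@#-xf'.
The group in the pattern means `split` returns the separators' captures alongside the pieces.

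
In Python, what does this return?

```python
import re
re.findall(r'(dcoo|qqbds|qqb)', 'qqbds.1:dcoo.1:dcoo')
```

Branches in `(...|...)` are attempted left-to-right; the first branch that allows the whole pattern to succeed is taken.
Because there's exactly one group, `findall` drops the full match and keeps group 1 from each hit.

['qqbds', 'dcoo', 'dcoo']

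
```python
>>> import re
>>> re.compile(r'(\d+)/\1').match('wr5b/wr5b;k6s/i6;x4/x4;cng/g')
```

`re.match` only tries the pattern at the start of the string.
Here the pattern fails at index 0, so the call returns None.

None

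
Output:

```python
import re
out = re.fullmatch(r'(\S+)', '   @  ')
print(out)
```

None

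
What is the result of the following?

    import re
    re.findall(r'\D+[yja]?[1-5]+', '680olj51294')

This matches one or more of a non-digit, then optionally one of [yja]; then one or more of a character in [1-5].
With no groups in the pattern, `findall` gives back each whole match — 1 here.

['olj512']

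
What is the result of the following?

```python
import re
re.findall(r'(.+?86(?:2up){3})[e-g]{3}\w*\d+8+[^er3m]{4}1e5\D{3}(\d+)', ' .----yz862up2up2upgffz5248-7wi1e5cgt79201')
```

Pattern: one or more of any character (lazy), then the literal '86', then the literal '2up' repeated 3 times (captured); then exactly 3 of a character in [e-g], then zero or more of a word character, then one or more of a digit; then one or more of a literal '8', then exactly 4 of any character except [er3m], then the literal '1e5'; then exactly 3 of a non-digit; then one or more of a digit (captured).
Scanning left to right: at [0:42] match ' .----yz862up2up2upgffz5248-7wi1e5cgt79201', groups = (' .----yz862up2up2up', '79201').
Multiple groups make `findall` return tuples — one 2-tuple for the one match.

[(' .----yz862up2up2up', '79201')]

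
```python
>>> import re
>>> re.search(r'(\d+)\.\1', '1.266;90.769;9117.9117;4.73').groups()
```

The match spans [13:22] → '9117.9117'.
Captured: group 1 = '9117'.

('9117',)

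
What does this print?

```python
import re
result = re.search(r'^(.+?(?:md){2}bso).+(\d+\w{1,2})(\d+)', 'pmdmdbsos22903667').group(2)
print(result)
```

66

The match spans [0:17] → 'pmdmdbsos22903667'.
Captured: group 1 = 'pmdmdbso', group 2 = '66', group 3 = '7'.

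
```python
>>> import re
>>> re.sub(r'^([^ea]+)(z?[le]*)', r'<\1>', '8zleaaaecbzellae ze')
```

'<8zl>aaaecbzellae ze'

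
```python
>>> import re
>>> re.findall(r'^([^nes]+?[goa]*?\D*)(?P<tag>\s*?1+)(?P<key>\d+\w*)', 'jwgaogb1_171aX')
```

[('jwgaogb1_', '1', '71aX')]

With 3 capturing groups, `findall` returns a 3-tuple per match.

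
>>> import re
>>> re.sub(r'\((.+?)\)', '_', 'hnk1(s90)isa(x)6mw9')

'hnk1_isa_6mw9'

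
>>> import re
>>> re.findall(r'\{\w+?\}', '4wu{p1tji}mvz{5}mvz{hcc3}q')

['{p1tji}', '{5}', '{hcc3}']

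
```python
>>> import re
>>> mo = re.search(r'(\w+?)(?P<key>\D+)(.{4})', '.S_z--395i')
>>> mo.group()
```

The match spans [1:10] → 'S_z--395i'.

'S_z--395i'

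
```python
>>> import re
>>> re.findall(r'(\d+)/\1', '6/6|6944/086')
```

['6']

`\1` is not a pattern — it's the concrete string captured by group 1, re-applied verbatim.
Matches: at [0:3] match '6/6', group 1 = '6'.
One capturing group, so `findall` returns just the captured substring from the one match — 1 in all.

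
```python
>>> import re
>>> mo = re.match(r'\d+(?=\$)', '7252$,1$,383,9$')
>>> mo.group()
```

The `(?=…)`/`(?<=…)` assertion just peeks at neighbouring text; it doesn't advance the match position.
With `match`, the pattern is implicitly anchored at the beginning.
The match spans [0:4] → '7252'.

'7252'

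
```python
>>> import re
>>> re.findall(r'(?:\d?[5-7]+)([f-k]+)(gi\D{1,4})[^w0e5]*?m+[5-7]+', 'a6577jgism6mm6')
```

This matches optionally a digit, then one or more of a character in [5-7] (non-capturing group); then one or more of a character in [f-k] (captured); then the literal 'gi', then 1 to 4 of a non-digit (captured); then zero or more of any character except [w0e5] (lazy), then one or more of the literal 'm', then one or more of a character in [5-7].
Scanning left to right: at [1:14] match '6577jgism6mm6', groups = ('j', 'gism').
With 2 capturing groups, `findall` returns a 2-tuple per match.

[('j', 'gism')]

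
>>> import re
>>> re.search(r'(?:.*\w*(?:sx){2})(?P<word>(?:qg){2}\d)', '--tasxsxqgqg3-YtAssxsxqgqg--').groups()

The match spans [0:13] → '--tasxsxqgqg3'.
Captured: group 1 = 'qgqg3'.

('qgqg3',)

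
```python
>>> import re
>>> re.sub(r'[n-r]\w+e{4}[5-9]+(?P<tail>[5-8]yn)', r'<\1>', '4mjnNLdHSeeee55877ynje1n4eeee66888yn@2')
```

'4mj<8yn>@2'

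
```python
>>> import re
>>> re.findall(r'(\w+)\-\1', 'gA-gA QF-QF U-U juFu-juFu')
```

After group 1 captures some text, `\1` only succeeds where that same text appears again.
Walking the string: at [0:5] match 'gA-gA', group 1 = 'gA'; at [6:11] match 'QF-QF', group 1 = 'QF'; at [12:15] match 'U-U', group 1 = 'U'; at [16:25] match 'juFu-juFu', group 1 = 'juFu'.
With a single group, `findall` returns only what that group captured — 4 items.

['gA', 'QF', 'U', 'juFu']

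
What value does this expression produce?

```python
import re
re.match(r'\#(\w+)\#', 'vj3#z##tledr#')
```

`re.match` only tries the pattern at the start of the string.
Here the pattern fails at index 0, so the call returns None.

None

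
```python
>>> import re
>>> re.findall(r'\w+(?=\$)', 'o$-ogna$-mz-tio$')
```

['o', 'ogna', 'tio']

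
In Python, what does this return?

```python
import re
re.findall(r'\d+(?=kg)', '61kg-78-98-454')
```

The positive lookaround only admits positions where the adjacent text matches; those characters stay outside the span.
Walking the string: at [0:2] → '61'.
No capturing groups, so `findall` returns the 1 full match string.

['61']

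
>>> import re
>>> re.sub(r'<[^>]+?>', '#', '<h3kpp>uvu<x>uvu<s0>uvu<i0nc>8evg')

'#uvu#uvu#uvu#8evg'

Matches: at [0:7] → '<h3kpp>'; at [10:13] → '<x>'; at [16:20] → '<s0>'; at [23:29] → '<i0nc>'.
Each match is replaced by '#'.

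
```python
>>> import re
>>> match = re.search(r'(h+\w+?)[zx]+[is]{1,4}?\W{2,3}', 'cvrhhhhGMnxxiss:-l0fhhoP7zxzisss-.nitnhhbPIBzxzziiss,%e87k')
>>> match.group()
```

This matches one or more of a literal 'h', then one or more of a word character (lazy) (captured); then one or more of one of [zx], then 1 to 4 of one of [is] (lazy), then 2 to 3 of a non-word character.
`re.search` scans for the first position where the pattern succeeds.
The match spans [3:17] → 'hhhhGMnxxiss:-'.
Captured: group 1 = 'hhhhGMn'.

'hhhhGMnxxiss:-'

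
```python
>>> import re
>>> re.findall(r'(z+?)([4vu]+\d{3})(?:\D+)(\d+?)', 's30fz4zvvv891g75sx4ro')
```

[('z', 'vvv891', '7')]

A `+?`/`*?`/`{m,n}?` starts at its minimum and grows only as far as needed for what follows to match.
Multiple groups make `findall` return tuples — one 3-tuple for the one match.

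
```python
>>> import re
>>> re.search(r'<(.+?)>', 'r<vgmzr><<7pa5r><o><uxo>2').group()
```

A non-greedy quantifier consumes as few characters as it can — just enough that the remainder of the pattern still matches from where it stops; whatever follows it matches normally.
`search` walks the string left to right and returns the first match it finds.
The match spans [1:8] → '<vgmzr>'.
Captured: group 1 = 'vgmzr'.

'<vgmzr>'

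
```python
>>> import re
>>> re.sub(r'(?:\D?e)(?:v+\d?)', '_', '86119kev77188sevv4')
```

'86119_7188_'

Pattern: optionally a non-digit, then the literal 'e' (non-capturing group); then one or more of the literal 'v', then optionally a digit (non-capturing group).
`sub` substitutes '_' at each match site.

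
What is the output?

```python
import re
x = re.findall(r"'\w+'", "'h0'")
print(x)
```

["'h0'"]

Walking the string: at [0:4] → "'h0'".
With no groups in the pattern, `findall` gives back each whole match — 1 here.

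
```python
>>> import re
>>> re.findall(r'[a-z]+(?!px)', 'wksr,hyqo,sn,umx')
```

['wksr', 'hyqo', 'sn', 'umx']

A negative assertion filters positions out without eating any characters.
`findall` yields the raw match text (4 of them) because the pattern has no groups.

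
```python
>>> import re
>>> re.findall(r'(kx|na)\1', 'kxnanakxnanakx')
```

`\1` has to match the exact text group 1 already captured.
Because there's exactly one group, `findall` drops the full match and keeps group 1 from each hit.

['na', 'na']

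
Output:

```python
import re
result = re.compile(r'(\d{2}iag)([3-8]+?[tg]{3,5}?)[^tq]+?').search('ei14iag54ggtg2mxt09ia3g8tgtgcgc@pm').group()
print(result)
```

This matches exactly 2 of a digit, then the literal 'iag' (captured); then one or more of a character in [3-8] (lazy), then 3 to 5 of one of [tg] (lazy) (captured); then one or more of any character except [tq] (lazy).
Lazy quantifiers expand one character at a time until the remainder of the pattern can match.
`re.search` tries every starting position until one works.
The match spans [2:13] → '14iag54ggtg'.
Captured: group 1 = '14iag', group 2 = '54ggt'.

14iag54ggtg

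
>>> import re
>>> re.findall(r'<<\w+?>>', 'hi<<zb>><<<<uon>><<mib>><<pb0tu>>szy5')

['<<zb>>', '<<uon>>', '<<mib>>', '<<pb0tu>>']

Scanning left to right: at [2:8] → '<<zb>>'; at [10:17] → '<<uon>>'; at [17:24] → '<<mib>>'; at [24:33] → '<<pb0tu>>'.
No capturing groups, so `findall` returns the 4 full match strings.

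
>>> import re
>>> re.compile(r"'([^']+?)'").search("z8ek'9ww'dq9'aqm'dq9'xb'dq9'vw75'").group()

"'9ww'"

`re.search` scans for the first position where the pattern succeeds.
The match spans [4:9] → "'9ww'".
Captured: group 1 = '9ww'.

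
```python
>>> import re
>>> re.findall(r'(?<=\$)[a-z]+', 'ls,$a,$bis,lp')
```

['a', 'bis']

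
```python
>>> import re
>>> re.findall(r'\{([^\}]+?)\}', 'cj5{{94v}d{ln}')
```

['{94v', 'ln']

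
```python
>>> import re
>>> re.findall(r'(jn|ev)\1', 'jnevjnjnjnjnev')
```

['jn', 'jn']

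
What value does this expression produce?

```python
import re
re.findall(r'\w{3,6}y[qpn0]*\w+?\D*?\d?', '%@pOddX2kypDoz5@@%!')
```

Pattern: 3 to 6 of a word character, then the literal 'y'; then zero or more of one of [qpn0], then one or more of a word character (lazy); then zero or more of a non-digit (lazy), then optionally a digit.
No capturing groups, so `findall` returns the 1 full match string.

['OddX2kypD']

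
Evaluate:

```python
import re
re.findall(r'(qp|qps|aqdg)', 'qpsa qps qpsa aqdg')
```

`|` is ordered: at each position the engine commits to the first alternative that works.
Scanning left to right: at [0:2] match 'qp', group 1 = 'qp'; at [5:7] match 'qp', group 1 = 'qp'; at [9:11] match 'qp', group 1 = 'qp'; at [14:18] match 'aqdg', group 1 = 'aqdg'.
With a single group, `findall` returns only what that group captured — 4 items.

['qp', 'qp', 'qp', 'aqdg']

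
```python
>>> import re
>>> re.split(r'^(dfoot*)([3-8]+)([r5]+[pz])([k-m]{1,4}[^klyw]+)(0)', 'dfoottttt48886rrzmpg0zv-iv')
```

['', 'dfoottttt', '48886', 'rrz', 'mpg', '0', 'zv-iv']

Pattern: anchored at the start of the string; then the literal 'df', then the literal 'oo', then zero or more of a literal 't' (captured); then one or more of a character in [3-8] (captured); then one or more of one of [r5], then one of [pz] (captured); then 1 to 4 of a character in [k-m], then one or more of any character except [klyw] (captured); then a literal '0' (captured).
Matches to split on: at [0:21] → 'dfoottttt48886rrzmpg0'.
With a capturing group present, the delimiter's captured portion is kept in the result list.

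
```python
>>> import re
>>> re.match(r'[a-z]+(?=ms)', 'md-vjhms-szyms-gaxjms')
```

None

`match` is anchored at position 0; if the pattern doesn't fit there, it returns None.
Here the pattern fails at index 0, so the call returns None.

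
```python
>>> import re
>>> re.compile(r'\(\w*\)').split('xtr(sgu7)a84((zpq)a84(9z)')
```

['xtr', 'a84(', 'a84', '']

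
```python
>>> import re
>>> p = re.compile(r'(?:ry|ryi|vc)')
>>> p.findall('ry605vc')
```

['ry', 'vc']

Walking the string: at [0:2] → 'ry'; at [5:7] → 'vc'.
`findall` yields the raw match text (2 of them) because the pattern has no groups.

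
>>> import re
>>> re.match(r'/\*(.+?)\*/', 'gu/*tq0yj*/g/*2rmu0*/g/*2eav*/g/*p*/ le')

None

`match` is anchored at position 0; if the pattern doesn't fit there, it returns None.
Here the string doesn't start with a match, so the call returns None.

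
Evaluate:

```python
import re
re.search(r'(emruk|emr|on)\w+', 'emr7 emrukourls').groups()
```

('emr',)

The match spans [0:4] → 'emr7'.
Captured: group 1 = 'emr'.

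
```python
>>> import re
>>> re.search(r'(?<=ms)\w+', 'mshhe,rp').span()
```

The lookaround is zero-width — it requires the adjacent text to match without consuming it, so the asserted text isn't part of the match.
`search` walks the string left to right and returns the first match it finds.
The match spans [2:5] → 'hhe'.

(2, 5)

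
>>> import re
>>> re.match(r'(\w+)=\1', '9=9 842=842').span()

(0, 3)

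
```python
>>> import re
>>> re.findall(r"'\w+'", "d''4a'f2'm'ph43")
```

["'4a'", "'m'"]

`findall` yields the raw match text (2 of them) because the pattern has no groups.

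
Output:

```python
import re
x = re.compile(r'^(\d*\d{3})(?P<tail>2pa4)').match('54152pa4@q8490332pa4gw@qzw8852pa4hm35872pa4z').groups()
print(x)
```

The pattern matches anchored at the start of the string; then zero or more of a digit, then exactly 3 of a digit (captured); then the literal '2', then the literal 'pa4' (captured as 'tail').
`re.match` only tries the pattern at the start of the string.
The match spans [0:8] → '54152pa4'.
Captured: group 1 = '5415', group 2 = '2pa4'.

('5415', '2pa4')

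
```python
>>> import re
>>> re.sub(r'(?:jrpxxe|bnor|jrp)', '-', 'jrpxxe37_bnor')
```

Branches in `(...|...)` are attempted left-to-right; the first branch that allows the whole pattern to succeed is taken.
Matches: at [0:6] → 'jrpxxe'; at [9:13] → 'bnor'.
`sub` substitutes '-' at each match site.

'-37_-'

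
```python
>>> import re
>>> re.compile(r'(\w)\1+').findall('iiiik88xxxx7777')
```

The backreference `\1` re-matches whatever the first group consumed, character for character.
Matches: at [0:4] match 'iiii', group 1 = 'i'; at [5:7] match '88', group 1 = '8'; at [7:11] match 'xxxx', group 1 = 'x'; at [11:15] match '7777', group 1 = '7'.
Because there's exactly one group, `findall` drops the full match and keeps group 1 from each hit.

['i', '8', 'x', '7']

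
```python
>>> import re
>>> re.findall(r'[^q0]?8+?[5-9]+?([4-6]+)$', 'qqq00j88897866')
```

['66']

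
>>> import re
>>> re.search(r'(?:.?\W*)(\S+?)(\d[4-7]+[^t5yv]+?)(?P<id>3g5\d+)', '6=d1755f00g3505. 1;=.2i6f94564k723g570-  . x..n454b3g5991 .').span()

(14, 38)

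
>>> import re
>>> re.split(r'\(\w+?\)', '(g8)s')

['', 's']

Each match becomes a cut point; 2 segments remain.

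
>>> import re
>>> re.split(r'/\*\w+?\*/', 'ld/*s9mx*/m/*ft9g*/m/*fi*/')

Matches to split on: at [2:10] → '/*s9mx*/'; at [11:19] → '/*ft9g*/'; at [20:26] → '/*fi*/'.
Each match becomes a cut point; 4 segments remain.

['ld', 'm', 'm', '']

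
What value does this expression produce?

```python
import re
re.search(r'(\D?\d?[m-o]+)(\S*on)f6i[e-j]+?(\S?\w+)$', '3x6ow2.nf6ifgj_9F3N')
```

None

The pattern matches optionally a non-digit, then optionally a digit, then one or more of a character in [m-o] (captured); then zero or more of a non-whitespace character, then the literal 'on' (captured); then the literal 'f6i', then one or more of a character in [e-j] (lazy); then optionally a non-whitespace character, then one or more of a word character (captured); then anchored at the end.
Here nothing in the string fits, so the call returns None.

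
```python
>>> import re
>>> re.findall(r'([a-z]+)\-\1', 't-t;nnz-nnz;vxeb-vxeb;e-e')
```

A backreference is literal: `\1` must see the identical characters the first group matched.
Matches: at [0:3] match 't-t', group 1 = 't'; at [4:11] match 'nnz-nnz', group 1 = 'nnz'; at [12:21] match 'vxeb-vxeb', group 1 = 'vxeb'; at [22:25] match 'e-e', group 1 = 'e'.
With a single group, `findall` returns only what that group captured — 4 items.

['t', 'nnz', 'vxeb', 'e']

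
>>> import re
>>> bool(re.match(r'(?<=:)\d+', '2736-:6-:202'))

False

`re.match` only tries the pattern at the start of the string.
Here the string doesn't start with a match, so the call returns None, and `bool(None)` is False.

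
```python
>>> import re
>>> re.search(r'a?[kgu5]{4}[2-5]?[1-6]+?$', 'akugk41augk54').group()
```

'augk54'

The pattern matches optionally the literal 'a', then exactly 4 of one of [kgu5]; then optionally a character in [2-5], then one or more of a character in [1-6] (lazy); then anchored at the end.
The match spans [7:13] → 'augk54'.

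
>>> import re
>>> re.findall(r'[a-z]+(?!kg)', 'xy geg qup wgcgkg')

['xy', 'geg', 'qup', 'wgcgkg']

The negative lookaround is zero-width — it rules out positions where the adjacent text would match, without consuming anything.
`findall` yields the raw match text (4 of them) because the pattern has no groups.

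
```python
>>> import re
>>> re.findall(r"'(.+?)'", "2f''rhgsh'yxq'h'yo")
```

["'rhgsh", 'h']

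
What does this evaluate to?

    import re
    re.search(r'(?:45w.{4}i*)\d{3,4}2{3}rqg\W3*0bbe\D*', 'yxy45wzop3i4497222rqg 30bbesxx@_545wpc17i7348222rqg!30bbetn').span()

(3, 32)

Pattern: the literal '45w', then exactly 4 of any character, then zero or more of the literal 'i' (non-capturing group); then 3 to 4 of a digit, then exactly 3 of a literal '2', then the literal 'rqg'; then a non-word character, then zero or more of the literal '3', then the literal '0bb'; then the literal 'e', then zero or more of a non-digit.
`search` walks the string left to right and returns the first match it finds.
The match spans [3:32] → '45wzop3i4497222rqg 30bbesxx@_'.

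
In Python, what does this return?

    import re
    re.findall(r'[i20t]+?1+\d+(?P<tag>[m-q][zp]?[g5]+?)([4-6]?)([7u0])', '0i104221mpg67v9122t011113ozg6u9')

Pattern: one or more of one of [i20t] (lazy), then one or more of the literal '1', then one or more of a digit; then a character in [m-q], then optionally one of [zp], then one or more of one of [g5] (lazy) (captured as 'tag'); then optionally a character in [4-6] (captured); then one of [7u0] (captured).
Multiple groups make `findall` return tuples — one 3-tuple for each match.

[('mpg', '6', '7'), ('ozg', '6', 'u')]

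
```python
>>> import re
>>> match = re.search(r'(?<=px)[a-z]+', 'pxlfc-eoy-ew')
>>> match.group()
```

'lfc'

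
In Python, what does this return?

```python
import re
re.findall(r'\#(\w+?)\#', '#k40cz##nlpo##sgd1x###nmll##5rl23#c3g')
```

['k40cz', 'nlpo', 'sgd1x', 'nmll', '5rl23']

Matches: at [0:7] match '#k40cz#', group 1 = 'k40cz'; at [7:13] match '#nlpo#', group 1 = 'nlpo'; at [13:20] match '#sgd1x#', group 1 = 'sgd1x'; at [21:27] match '#nmll#', group 1 = 'nmll'; at [27:34] match '#5rl23#', group 1 = '5rl23'.
One capturing group, so `findall` returns just the captured substring from each match — 5 in all.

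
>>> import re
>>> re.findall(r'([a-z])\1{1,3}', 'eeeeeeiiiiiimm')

`\1` is not a pattern — it's the concrete string captured by group 1, re-applied verbatim.
Scanning left to right: at [0:4] match 'eeee', group 1 = 'e'; at [4:6] match 'ee', group 1 = 'e'; at [6:10] match 'iiii', group 1 = 'i'; at [10:12] match 'ii', group 1 = 'i'; at [12:14] match 'mm', group 1 = 'm'.
One capturing group, so `findall` returns just the captured substring from each match — 5 in all.

['e', 'e', 'i', 'i', 'm']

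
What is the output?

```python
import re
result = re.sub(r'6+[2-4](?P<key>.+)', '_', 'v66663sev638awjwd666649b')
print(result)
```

v_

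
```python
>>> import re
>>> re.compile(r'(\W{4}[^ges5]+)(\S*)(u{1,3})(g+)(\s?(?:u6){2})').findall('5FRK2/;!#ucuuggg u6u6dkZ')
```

Pattern: exactly 4 of a non-word character, then one or more of any character except [ges5] (captured); then zero or more of a non-whitespace character (captured); then 1 to 3 of a literal 'u' (captured); then one or more of a literal 'g' (captured); then optionally whitespace, then the literal 'u6' repeated 2 times (captured).
Multiple groups make `findall` return tuples — one 5-tuple for the one match.

[('/;!#ucu', '', 'u', 'ggg', ' u6u6')]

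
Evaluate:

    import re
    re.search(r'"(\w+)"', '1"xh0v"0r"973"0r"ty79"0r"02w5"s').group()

'"xh0v"'

`re.search` tries every starting position until one works.
The match spans [1:7] → '"xh0v"'.
Captured: group 1 = 'xh0v'.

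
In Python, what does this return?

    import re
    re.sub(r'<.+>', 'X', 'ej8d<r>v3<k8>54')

Matches: at [4:13] → '<r>v3<k8>'.
`sub` substitutes 'X' at each match site.

'ej8dX54'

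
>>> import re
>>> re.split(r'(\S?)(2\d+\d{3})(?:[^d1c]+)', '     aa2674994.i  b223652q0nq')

The pattern matches optionally a non-whitespace character (captured); then the literal '2', then one or more of a digit, then exactly 3 of a digit (captured); then one or more of any character except [d1c] (non-capturing group).
`re.split` interleaves the captured-group text with the surrounding fragments.

['     a', 'a', '2674994', '']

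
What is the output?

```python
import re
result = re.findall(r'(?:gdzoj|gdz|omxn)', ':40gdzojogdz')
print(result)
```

Alternation isn't longest-match — the leftmost alternative that fits at this position is chosen.
Since nothing is captured, `findall` lists the 2 matched substrings directly.

['gdzoj', 'gdz']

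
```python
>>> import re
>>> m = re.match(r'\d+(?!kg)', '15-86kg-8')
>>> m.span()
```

(0, 2)

Because the assertion is negative and zero-width, positions next to the forbidden text are skipped.
`match` is anchored at position 0; if the pattern doesn't fit there, it returns None.
The match spans [0:2] → '15'.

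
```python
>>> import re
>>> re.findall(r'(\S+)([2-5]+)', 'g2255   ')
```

[('g225', '5')]

With 2 capturing groups, `findall` returns a 2-tuple per match.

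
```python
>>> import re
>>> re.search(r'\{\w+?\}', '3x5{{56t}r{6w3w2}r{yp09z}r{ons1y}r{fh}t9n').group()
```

'{56t}'

Unlike `match`, `search` isn't anchored — it looks for the pattern anywhere in the string.
The match spans [4:9] → '{56t}'.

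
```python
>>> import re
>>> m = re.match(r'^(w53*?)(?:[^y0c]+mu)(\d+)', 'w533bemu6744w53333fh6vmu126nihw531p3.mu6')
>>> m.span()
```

(0, 40)

The pattern matches anchored at the start of the string; then the literal 'w', then the literal '5', then zero or more of a literal '3' (lazy) (captured); then one or more of any character except [y0c], then the literal 'mu' (non-capturing group); then one or more of a digit (captured).
`re.match` only tries the pattern at the start of the string.
The match spans [0:40] → 'w533bemu6744w53333fh6vmu126nihw531p3.mu6'.
Captured: group 1 = 'w5', group 2 = '6'.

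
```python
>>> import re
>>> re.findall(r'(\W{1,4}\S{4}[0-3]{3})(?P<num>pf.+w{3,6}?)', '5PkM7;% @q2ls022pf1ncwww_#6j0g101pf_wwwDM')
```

[(';% @q2ls022', 'pf1ncwww_#6j0g101pf_www')]

This matches 1 to 4 of a non-word character, then exactly 4 of a non-whitespace character, then exactly 3 of a character in [0-3] (captured); then the literal 'pf', then one or more of any character, then 3 to 6 of a literal 'w' (lazy) (captured as 'num').
Walking the string: at [5:39] match ';% @q2ls022pf1ncwww_#6j0g101pf_www', groups = (';% @q2ls022', 'pf1ncwww_#6j0g101pf_www').
Multiple groups make `findall` return tuples — one 2-tuple for the one match.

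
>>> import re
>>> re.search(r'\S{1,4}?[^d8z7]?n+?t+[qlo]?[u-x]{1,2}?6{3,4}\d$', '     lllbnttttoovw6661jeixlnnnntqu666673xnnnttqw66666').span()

The pattern matches 1 to 4 of a non-whitespace character (lazy), then optionally any character except [d8z7]; then one or more of a literal 'n' (lazy), then one or more of the literal 't'; then optionally one of [qlo], then 1 to 2 of a character in [u-x] (lazy); then 3 to 4 of the literal '6', then a digit; then anchored at the end.
Unlike `match`, `search` isn't anchored — it looks for the pattern anywhere in the string.
The match spans [36:53] → '6673xnnnttqw66666'.

(36, 53)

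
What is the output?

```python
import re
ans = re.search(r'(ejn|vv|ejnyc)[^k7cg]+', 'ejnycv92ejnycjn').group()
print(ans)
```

Alternation isn't longest-match — the leftmost alternative that fits at this position is chosen.
Unlike `match`, `search` isn't anchored — it looks for the pattern anywhere in the string.
The match spans [0:4] → 'ejny'.
Captured: group 1 = 'ejn'.

ejny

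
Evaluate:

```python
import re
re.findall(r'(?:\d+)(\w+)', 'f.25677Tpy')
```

['Tpy']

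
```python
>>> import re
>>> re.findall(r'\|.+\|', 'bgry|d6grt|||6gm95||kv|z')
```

Walking the string: at [4:23] → '|d6grt|||6gm95||kv|'.
With no groups in the pattern, `findall` gives back each whole match — 1 here.

['|d6grt|||6gm95||kv|']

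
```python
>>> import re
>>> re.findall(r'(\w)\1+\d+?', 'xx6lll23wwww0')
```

`\1` is not a pattern — it's the concrete string captured by group 1, re-applied verbatim.
Scanning left to right: at [0:3] match 'xx6', group 1 = 'x'; at [3:7] match 'lll2', group 1 = 'l'; at [8:13] match 'wwww0', group 1 = 'w'.
`findall` collects group 1 from each match (3 total).

['x', 'l', 'w']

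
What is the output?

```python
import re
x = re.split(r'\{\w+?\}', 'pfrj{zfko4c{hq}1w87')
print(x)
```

['pfrj{zfko4c', '1w87']

Matches to split on: at [11:15] → '{hq}'.
Splitting on the pattern gives 2 pieces.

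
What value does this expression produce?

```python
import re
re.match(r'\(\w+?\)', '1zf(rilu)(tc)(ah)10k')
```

None

`re.match` won't scan ahead — the pattern has to work from the very first character.
Here the pattern fails at index 0, so the call returns None.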